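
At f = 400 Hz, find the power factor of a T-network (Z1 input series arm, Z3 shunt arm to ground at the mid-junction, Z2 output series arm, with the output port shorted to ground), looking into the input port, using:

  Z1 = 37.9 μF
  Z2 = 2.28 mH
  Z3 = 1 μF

Step 1 — Angular frequency: ω = 2π·f = 2π·400 = 2513 rad/s.
Step 2 — Component impedances:
  Z1: Z = 1/(jωC) = -j/(ω·C) = 0 - j10.5 Ω
  Z2: Z = jωL = j·2513·0.00228 = 0 + j5.73 Ω
  Z3: Z = 1/(jωC) = -j/(ω·C) = 0 - j397.9 Ω
Step 3 — With the output port shorted to ground, the output series arm Z2 runs from the junction to ground; the shunt arm Z3 also runs from the junction to ground. They appear in parallel: Z3 || Z2 = 0 + j5.814 Ω.
Step 4 — Series with input arm Z1: Z_in = Z1 + (Z3 || Z2) = 0 - j4.684 Ω = 4.684∠-90.0° Ω.
Step 5 — Power factor: PF = cos(φ) = Re(Z)/|Z| = 0/4.684 = 0.
Step 6 — Type: Im(Z) = -4.684 ⇒ leading (phase φ = -90.0°).

PF = 0 (leading, φ = -90.0°)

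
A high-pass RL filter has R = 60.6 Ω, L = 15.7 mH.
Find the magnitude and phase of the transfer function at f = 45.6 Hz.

Step 1 — Angular frequency: ω = 2π·45.6 = 286.5 rad/s.
Step 2 — Transfer function: H(jω) = jωL/(R + jωL).
Step 3 — Numerator jωL = j·4.498; denominator R + jωL = 60.6 + j4.498.
Step 4 — H = 0.00548 + j0.07382.
Step 5 — Magnitude: |H| = 0.07403 (-22.6 dB); phase: φ = 85.8°.

|H| = 0.07403 (-22.6 dB), φ = 85.8°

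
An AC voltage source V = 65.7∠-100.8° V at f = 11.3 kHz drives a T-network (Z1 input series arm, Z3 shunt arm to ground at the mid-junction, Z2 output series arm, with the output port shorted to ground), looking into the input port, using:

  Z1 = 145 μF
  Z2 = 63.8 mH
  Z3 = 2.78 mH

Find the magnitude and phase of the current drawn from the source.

Step 1 — Angular frequency: ω = 2π·f = 2π·1.13e+04 = 7.1e+04 rad/s.
Step 2 — Component impedances:
  Z1: Z = 1/(jωC) = -j/(ω·C) = 0 - j0.09713 Ω
  Z2: Z = jωL = j·7.1e+04·0.0638 = 0 + j4530 Ω
  Z3: Z = jωL = j·7.1e+04·0.00278 = 0 + j197.4 Ω
Step 3 — With the output port shorted to ground, the output series arm Z2 runs from the junction to ground; the shunt arm Z3 also runs from the junction to ground. They appear in parallel: Z3 || Z2 = 0 + j189.1 Ω.
Step 4 — Series with input arm Z1: Z_in = Z1 + (Z3 || Z2) = 0 + j189 Ω = 189∠90.0° Ω.
Step 5 — Source phasor: V = 65.7∠-100.8° V = -12.31 - j64.54 V.
Step 6 — Ohm's law: I = V / Z_total = (-12.31 - j64.54) / (0 + j189) = -0.3414 + j0.06512 A.
Step 7 — Convert to polar: |I| = 0.3475 A, ∠I = 169.2°.

I = 0.3475∠169.2° A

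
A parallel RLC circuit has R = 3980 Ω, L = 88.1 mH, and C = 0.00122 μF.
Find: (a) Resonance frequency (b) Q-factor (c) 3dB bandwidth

Step 1 — Resonance: ω₀ = 1/√(LC) = 1/√(0.0881·1.22e-09) = 9.646e+04 rad/s.
Step 2 — f₀ = ω₀/(2π) = 1.535e+04 Hz.
Step 3 — Parallel Q: Q = R/(ω₀L) = 3980/(9.646e+04·0.0881) = 0.4684.
Step 4 — Bandwidth: Δω = ω₀/Q = 2.059e+05 rad/s; BW = Δω/(2π) = 3.278e+04 Hz.

(a) f₀ = 1.535e+04 Hz  (b) Q = 0.4684  (c) BW = 3.278e+04 Hz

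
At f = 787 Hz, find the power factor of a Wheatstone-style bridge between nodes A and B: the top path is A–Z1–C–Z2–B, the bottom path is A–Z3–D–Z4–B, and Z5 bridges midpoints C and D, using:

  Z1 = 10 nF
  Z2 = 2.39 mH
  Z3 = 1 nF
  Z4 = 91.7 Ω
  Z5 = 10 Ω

Step 1 — Angular frequency: ω = 2π·f = 2π·787 = 4945 rad/s.
Step 2 — Component impedances:
  Z1: Z = 1/(jωC) = -j/(ω·C) = 0 - j2.022e+04 Ω
  Z2: Z = jωL = j·4945·0.00239 = 0 + j11.82 Ω
  Z3: Z = 1/(jωC) = -j/(ω·C) = 0 - j2.022e+05 Ω
  Z4: Z = R = 91.7 Ω
  Z5: Z = R = 10 Ω
Step 3 — Bridge requires nodal analysis (the Z5 bridge couples midpoints C and D, so the two paths cannot be reduced to a simple series/parallel combination). Setting node B to ground and injecting 1 A at node A, the 3-node admittance system at A, C, D solves to V_A = Z_AB = 1.405 - j1.837e+04 Ω = 1.837e+04∠-90.0° Ω.
Step 4 — Power factor: PF = cos(φ) = Re(Z)/|Z| = 1.4055/18373 = 7.65e-05.
Step 5 — Type: Im(Z) = -1.837e+04 ⇒ leading (phase φ = -90.0°).

PF = 7.65e-05 (leading, φ = -90.0°)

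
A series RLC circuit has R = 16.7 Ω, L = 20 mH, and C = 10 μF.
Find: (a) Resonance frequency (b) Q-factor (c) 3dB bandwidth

Step 1 — Resonance: ω₀ = 1/√(LC) = 1/√(0.02·1e-05) = 2236 rad/s.
Step 2 — f₀ = ω₀/(2π) = 355.9 Hz.
Step 3 — Series Q: Q = ω₀L/R = 2236·0.02/16.7 = 2.678.
Step 4 — Bandwidth: Δω = ω₀/Q = 835 rad/s; BW = Δω/(2π) = 132.9 Hz.

(a) f₀ = 355.9 Hz  (b) Q = 2.678  (c) BW = 132.9 Hz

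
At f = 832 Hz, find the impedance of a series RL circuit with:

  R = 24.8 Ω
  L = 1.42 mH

Step 1 — Angular frequency: ω = 2π·f = 2π·832 = 5228 rad/s.
Step 2 — Component impedances:
  R: Z = R = 24.8 Ω
  L: Z = jωL = j·5228·0.00142 = 0 + j7.423 Ω
Step 3 — Series combination: Z_total = R + L = 24.8 + j7.423 Ω = 25.89∠16.7° Ω.

Z = 24.8 + j7.423 Ω = 25.89∠16.7° Ω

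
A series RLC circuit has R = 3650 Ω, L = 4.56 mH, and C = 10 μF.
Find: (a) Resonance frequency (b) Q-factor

Step 1 — Resonance condition Im(Z)=0 gives ω₀ = 1/√(LC).
Step 2 — ω₀ = 1/√(0.00456·1e-05) = 4683 rad/s.
Step 3 — f₀ = ω₀/(2π) = 745.3 Hz.
Step 4 — Series Q: Q = ω₀L/R = 4683·0.00456/3650 = 0.00585.

(a) f₀ = 745.3 Hz  (b) Q = 0.00585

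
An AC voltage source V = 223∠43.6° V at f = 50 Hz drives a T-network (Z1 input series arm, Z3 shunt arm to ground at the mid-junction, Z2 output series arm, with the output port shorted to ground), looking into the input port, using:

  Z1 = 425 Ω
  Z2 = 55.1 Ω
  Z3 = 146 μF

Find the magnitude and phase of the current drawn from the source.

Step 1 — Angular frequency: ω = 2π·f = 2π·50 = 314.2 rad/s.
Step 2 — Component impedances:
  Z1: Z = R = 425 Ω
  Z2: Z = R = 55.1 Ω
  Z3: Z = 1/(jωC) = -j/(ω·C) = 0 - j21.8 Ω
Step 3 — With the output port shorted to ground, the output series arm Z2 runs from the junction to ground; the shunt arm Z3 also runs from the junction to ground. They appear in parallel: Z3 || Z2 = 7.459 - j18.85 Ω.
Step 4 — Series with input arm Z1: Z_in = Z1 + (Z3 || Z2) = 432.5 - j18.85 Ω = 432.9∠-2.5° Ω.
Step 5 — Source phasor: V = 223∠43.6° V = 161.5 + j153.8 V.
Step 6 — Ohm's law: I = V / Z_total = (161.5 + j153.8) / (432.5 - j18.85) = 0.3572 + j0.3712 A.
Step 7 — Convert to polar: |I| = 0.5152 A, ∠I = 46.1°.

I = 0.5152∠46.1° A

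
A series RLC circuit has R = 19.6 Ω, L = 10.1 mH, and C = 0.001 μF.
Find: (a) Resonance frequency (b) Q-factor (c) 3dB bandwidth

Step 1 — Resonance condition Im(Z)=0 gives ω₀ = 1/√(LC).
Step 2 — ω₀ = 1/√(0.0101·1e-09) = 3.147e+05 rad/s.
Step 3 — f₀ = ω₀/(2π) = 5.008e+04 Hz.
Step 4 — Series Q: Q = ω₀L/R = 3.147e+05·0.0101/19.6 = 162.1.
Step 5 — 3dB bandwidth: Δω = ω₀/Q = 1941 rad/s; BW = Δω/(2π) = 308.9 Hz.

(a) f₀ = 5.008e+04 Hz  (b) Q = 162.1  (c) BW = 308.9 Hz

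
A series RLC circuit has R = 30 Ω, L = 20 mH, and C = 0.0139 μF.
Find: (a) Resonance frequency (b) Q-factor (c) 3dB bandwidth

Step 1 — Resonance condition Im(Z)=0 gives ω₀ = 1/√(LC).
Step 2 — ω₀ = 1/√(0.02·1.39e-08) = 5.998e+04 rad/s.
Step 3 — f₀ = ω₀/(2π) = 9545 Hz.
Step 4 — Series Q: Q = ω₀L/R = 5.998e+04·0.02/30 = 39.98.
Step 5 — 3dB bandwidth: Δω = ω₀/Q = 1500 rad/s; BW = Δω/(2π) = 238.7 Hz.

(a) f₀ = 9545 Hz  (b) Q = 39.98  (c) BW = 238.7 Hz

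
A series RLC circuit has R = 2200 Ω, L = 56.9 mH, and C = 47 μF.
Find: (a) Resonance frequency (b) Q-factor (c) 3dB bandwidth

Step 1 — Resonance: ω₀ = 1/√(LC) = 1/√(0.0569·4.7e-05) = 611.5 rad/s.
Step 2 — f₀ = ω₀/(2π) = 97.32 Hz.
Step 3 — Series Q: Q = ω₀L/R = 611.5·0.0569/2200 = 0.01582.
Step 4 — Bandwidth: Δω = ω₀/Q = 3.866e+04 rad/s; BW = Δω/(2π) = 6154 Hz.

(a) f₀ = 97.32 Hz  (b) Q = 0.01582  (c) BW = 6154 Hz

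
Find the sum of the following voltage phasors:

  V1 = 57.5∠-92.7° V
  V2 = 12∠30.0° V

Step 1 — Convert each phasor to rectangular form:
  V1 = 57.5·(cos(-92.7°) + j·sin(-92.7°)) = -2.709 - j57.44 V
  V2 = 12·(cos(30.0°) + j·sin(30.0°)) = 10.39 + j6 V
Step 2 — Sum components: V_total = 7.684 - j51.44 V.
Step 3 — Convert to polar: |V_total| = 52.01 V, ∠V_total = -81.5°.

V_total = 52.01∠-81.5° V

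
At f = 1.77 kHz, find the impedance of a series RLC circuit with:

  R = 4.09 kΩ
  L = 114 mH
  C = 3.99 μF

Step 1 — Angular frequency: ω = 2π·f = 2π·1770 = 1.112e+04 rad/s.
Step 2 — Component impedances:
  R: Z = R = 4090 Ω
  L: Z = jωL = j·1.112e+04·0.114 = 0 + j1268 Ω
  C: Z = 1/(jωC) = -j/(ω·C) = 0 - j22.54 Ω
Step 3 — Series combination: Z_total = R + L + C = 4090 + j1245 Ω = 4275∠16.9° Ω.

Z = 4090 + j1245 Ω = 4275∠16.9° Ω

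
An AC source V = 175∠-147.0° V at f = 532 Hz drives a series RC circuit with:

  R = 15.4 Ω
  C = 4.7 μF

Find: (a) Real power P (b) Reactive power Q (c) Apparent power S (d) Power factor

Step 1 — Angular frequency: ω = 2π·f = 2π·532 = 3343 rad/s.
Step 2 — Component impedances:
  R: Z = R = 15.4 Ω
  C: Z = 1/(jωC) = -j/(ω·C) = 0 - j63.65 Ω
Step 3 — Series combination: Z_total = R + C = 15.4 - j63.65 Ω = 65.49∠-76.4° Ω.
Step 4 — Source phasor: V = 175∠-147.0° V = -146.8 - j95.31 V.
Step 5 — Current: I = V / Z = 0.8876 - j2.521 A = 2.672∠-70.6° A.
Step 6 — Complex power: S = V·I* = 110 - j454.5 VA.
Step 7 — Real power: P = Re(S) = 110 W.
Step 8 — Reactive power: Q = Im(S) = -454.5 VAR.
Step 9 — Apparent power: |S| = 467.6 VA.
Step 10 — Power factor: PF = P/|S| = 0.2352 (leading).

(a) P = 110 W  (b) Q = -454.5 VAR  (c) S = 467.6 VA  (d) PF = 0.2352 (leading)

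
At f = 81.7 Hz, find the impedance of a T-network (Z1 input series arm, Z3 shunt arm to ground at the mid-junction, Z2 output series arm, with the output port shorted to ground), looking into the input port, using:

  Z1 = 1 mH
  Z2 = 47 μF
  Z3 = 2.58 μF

Step 1 — Angular frequency: ω = 2π·f = 2π·81.7 = 513.3 rad/s.
Step 2 — Component impedances:
  Z1: Z = jωL = j·513.3·0.001 = 0 + j0.5133 Ω
  Z2: Z = 1/(jωC) = -j/(ω·C) = 0 - j41.45 Ω
  Z3: Z = 1/(jωC) = -j/(ω·C) = 0 - j755.1 Ω
Step 3 — With the output port shorted to ground, the output series arm Z2 runs from the junction to ground; the shunt arm Z3 also runs from the junction to ground. They appear in parallel: Z3 || Z2 = 0 - j39.29 Ω.
Step 4 — Series with input arm Z1: Z_in = Z1 + (Z3 || Z2) = 0 - j38.78 Ω = 38.78∠-90.0° Ω.

Z = 0 - j38.78 Ω = 38.78∠-90.0° Ω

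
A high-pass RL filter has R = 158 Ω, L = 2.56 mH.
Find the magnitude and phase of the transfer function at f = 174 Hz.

Step 1 — Angular frequency: ω = 2π·174 = 1093 rad/s.
Step 2 — Transfer function: H(jω) = jωL/(R + jωL).
Step 3 — Numerator jωL = j·2.799; denominator R + jωL = 158 + j2.799.
Step 4 — H = 0.0003137 + j0.01771.
Step 5 — Magnitude: |H| = 0.01771 (-35.0 dB); phase: φ = 89.0°.

|H| = 0.01771 (-35.0 dB), φ = 89.0°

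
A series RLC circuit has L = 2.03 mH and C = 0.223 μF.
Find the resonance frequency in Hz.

Step 1 — Resonance condition Im(Z)=0 gives ω₀ = 1/√(LC).
Step 2 — ω₀ = 1/√(0.00203·2.23e-07) = 4.7e+04 rad/s.
Step 3 — f₀ = ω₀/(2π) = 7480 Hz.

f₀ = 7480 Hz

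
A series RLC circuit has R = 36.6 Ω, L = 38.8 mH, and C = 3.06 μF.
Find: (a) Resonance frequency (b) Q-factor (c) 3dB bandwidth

Step 1 — Resonance: ω₀ = 1/√(LC) = 1/√(0.0388·3.06e-06) = 2902 rad/s.
Step 2 — f₀ = ω₀/(2π) = 461.9 Hz.
Step 3 — Series Q: Q = ω₀L/R = 2902·0.0388/36.6 = 3.077.
Step 4 — Bandwidth: Δω = ω₀/Q = 943.3 rad/s; BW = Δω/(2π) = 150.1 Hz.

(a) f₀ = 461.9 Hz  (b) Q = 3.077  (c) BW = 150.1 Hz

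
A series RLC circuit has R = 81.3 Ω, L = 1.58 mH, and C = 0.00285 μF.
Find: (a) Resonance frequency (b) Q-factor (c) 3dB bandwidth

Step 1 — Resonance condition Im(Z)=0 gives ω₀ = 1/√(LC).
Step 2 — ω₀ = 1/√(0.00158·2.85e-09) = 4.712e+05 rad/s.
Step 3 — f₀ = ω₀/(2π) = 7.5e+04 Hz.
Step 4 — Series Q: Q = ω₀L/R = 4.712e+05·0.00158/81.3 = 9.158.
Step 5 — 3dB bandwidth: Δω = ω₀/Q = 5.146e+04 rad/s; BW = Δω/(2π) = 8189 Hz.

(a) f₀ = 7.5e+04 Hz  (b) Q = 9.158  (c) BW = 8189 Hz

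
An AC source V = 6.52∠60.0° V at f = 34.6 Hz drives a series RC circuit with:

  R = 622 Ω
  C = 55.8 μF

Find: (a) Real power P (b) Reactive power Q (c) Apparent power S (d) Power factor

Step 1 — Angular frequency: ω = 2π·f = 2π·34.6 = 217.4 rad/s.
Step 2 — Component impedances:
  R: Z = R = 622 Ω
  C: Z = 1/(jωC) = -j/(ω·C) = 0 - j82.43 Ω
Step 3 — Series combination: Z_total = R + C = 622 - j82.43 Ω = 627.4∠-7.5° Ω.
Step 4 — Source phasor: V = 6.52∠60.0° V = 3.26 + j5.646 V.
Step 5 — Current: I = V / Z = 0.003968 + j0.009604 A = 0.01039∠67.5° A.
Step 6 — Complex power: S = V·I* = 0.06716 - j0.008901 VA.
Step 7 — Real power: P = Re(S) = 0.06716 W.
Step 8 — Reactive power: Q = Im(S) = -0.008901 VAR.
Step 9 — Apparent power: |S| = 0.06775 VA.
Step 10 — Power factor: PF = P/|S| = 0.9913 (leading).

(a) P = 0.06716 W  (b) Q = -0.008901 VAR  (c) S = 0.06775 VA  (d) PF = 0.9913 (leading)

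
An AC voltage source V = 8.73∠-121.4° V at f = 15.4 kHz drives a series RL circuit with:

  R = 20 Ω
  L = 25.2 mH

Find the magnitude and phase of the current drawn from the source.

Step 1 — Angular frequency: ω = 2π·f = 2π·1.54e+04 = 9.676e+04 rad/s.
Step 2 — Component impedances:
  R: Z = R = 20 Ω
  L: Z = jωL = j·9.676e+04·0.0252 = 0 + j2438 Ω
Step 3 — Series combination: Z_total = R + L = 20 + j2438 Ω = 2438∠89.5° Ω.
Step 4 — Source phasor: V = 8.73∠-121.4° V = -4.548 - j7.451 V.
Step 5 — Ohm's law: I = V / Z_total = (-4.548 - j7.451) / (20 + j2438) = -0.003071 + j0.00184 A.
Step 6 — Convert to polar: |I| = 0.00358 A, ∠I = 149.1°.

I = 0.00358∠149.1° A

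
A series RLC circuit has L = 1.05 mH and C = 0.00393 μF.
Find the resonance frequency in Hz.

Step 1 — Resonance condition Im(Z)=0 gives ω₀ = 1/√(LC).
Step 2 — ω₀ = 1/√(0.00105·3.93e-09) = 4.923e+05 rad/s.
Step 3 — f₀ = ω₀/(2π) = 7.835e+04 Hz.

f₀ = 7.835e+04 Hz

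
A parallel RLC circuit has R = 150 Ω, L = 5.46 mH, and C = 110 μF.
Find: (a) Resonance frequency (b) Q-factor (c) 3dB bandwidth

Step 1 — Resonance: ω₀ = 1/√(LC) = 1/√(0.00546·0.00011) = 1290 rad/s.
Step 2 — f₀ = ω₀/(2π) = 205.4 Hz.
Step 3 — Parallel Q: Q = R/(ω₀L) = 150/(1290·0.00546) = 21.29.
Step 4 — Bandwidth: Δω = ω₀/Q = 60.61 rad/s; BW = Δω/(2π) = 9.646 Hz.

(a) f₀ = 205.4 Hz  (b) Q = 21.29  (c) BW = 9.646 Hz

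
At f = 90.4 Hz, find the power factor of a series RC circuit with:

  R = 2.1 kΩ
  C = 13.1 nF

Step 1 — Angular frequency: ω = 2π·f = 2π·90.4 = 568 rad/s.
Step 2 — Component impedances:
  R: Z = R = 2100 Ω
  C: Z = 1/(jωC) = -j/(ω·C) = 0 - j1.344e+05 Ω
Step 3 — Series combination: Z_total = R + C = 2100 - j1.344e+05 Ω = 1.344e+05∠-89.1° Ω.
Step 4 — Power factor: PF = cos(φ) = Re(Z)/|Z| = 2100/1.344e+05 = 0.01562.
Step 5 — Type: Im(Z) = -1.344e+05 ⇒ leading (phase φ = -89.1°).

PF = 0.01562 (leading, φ = -89.1°)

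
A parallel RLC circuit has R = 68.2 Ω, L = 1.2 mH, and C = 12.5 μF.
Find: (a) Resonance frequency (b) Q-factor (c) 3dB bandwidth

Step 1 — Resonance: ω₀ = 1/√(LC) = 1/√(0.0012·1.25e-05) = 8165 rad/s.
Step 2 — f₀ = ω₀/(2π) = 1299 Hz.
Step 3 — Parallel Q: Q = R/(ω₀L) = 68.2/(8165·0.0012) = 6.961.
Step 4 — Bandwidth: Δω = ω₀/Q = 1173 rad/s; BW = Δω/(2π) = 186.7 Hz.

(a) f₀ = 1299 Hz  (b) Q = 6.961  (c) BW = 186.7 Hz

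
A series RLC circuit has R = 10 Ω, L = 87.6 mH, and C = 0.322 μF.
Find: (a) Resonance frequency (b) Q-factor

Step 1 — Resonance condition Im(Z)=0 gives ω₀ = 1/√(LC).
Step 2 — ω₀ = 1/√(0.0876·3.22e-07) = 5954 rad/s.
Step 3 — f₀ = ω₀/(2π) = 947.6 Hz.
Step 4 — Series Q: Q = ω₀L/R = 5954·0.0876/10 = 52.16.

(a) f₀ = 947.6 Hz  (b) Q = 52.16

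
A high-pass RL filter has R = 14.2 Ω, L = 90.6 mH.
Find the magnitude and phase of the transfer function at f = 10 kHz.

Step 1 — Angular frequency: ω = 2π·1e+04 = 6.283e+04 rad/s.
Step 2 — Transfer function: H(jω) = jωL/(R + jωL).
Step 3 — Numerator jωL = j·5693; denominator R + jωL = 14.2 + j5693.
Step 4 — H = 1 + j0.002494.
Step 5 — Magnitude: |H| = 1 (-0.0 dB); phase: φ = 0.1°.

|H| = 1 (-0.0 dB), φ = 0.1°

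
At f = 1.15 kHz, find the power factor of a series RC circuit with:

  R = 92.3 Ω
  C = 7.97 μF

Step 1 — Angular frequency: ω = 2π·f = 2π·1150 = 7226 rad/s.
Step 2 — Component impedances:
  R: Z = R = 92.3 Ω
  C: Z = 1/(jωC) = -j/(ω·C) = 0 - j17.36 Ω
Step 3 — Series combination: Z_total = R + C = 92.3 - j17.36 Ω = 93.92∠-10.7° Ω.
Step 4 — Power factor: PF = cos(φ) = Re(Z)/|Z| = 92.3/93.92 = 0.9828.
Step 5 — Type: Im(Z) = -17.36 ⇒ leading (phase φ = -10.7°).

PF = 0.9828 (leading, φ = -10.7°)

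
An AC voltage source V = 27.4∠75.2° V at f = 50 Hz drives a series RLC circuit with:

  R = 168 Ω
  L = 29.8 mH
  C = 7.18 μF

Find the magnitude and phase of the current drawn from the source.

Step 1 — Angular frequency: ω = 2π·f = 2π·50 = 314.2 rad/s.
Step 2 — Component impedances:
  R: Z = R = 168 Ω
  L: Z = jωL = j·314.2·0.0298 = 0 + j9.362 Ω
  C: Z = 1/(jωC) = -j/(ω·C) = 0 - j443.3 Ω
Step 3 — Series combination: Z_total = R + L + C = 168 - j434 Ω = 465.4∠-68.8° Ω.
Step 4 — Source phasor: V = 27.4∠75.2° V = 6.999 + j26.49 V.
Step 5 — Ohm's law: I = V / Z_total = (6.999 + j26.49) / (168 - j434) = -0.04766 + j0.03458 A.
Step 6 — Convert to polar: |I| = 0.05888 A, ∠I = 144.0°.

I = 0.05888∠144.0° A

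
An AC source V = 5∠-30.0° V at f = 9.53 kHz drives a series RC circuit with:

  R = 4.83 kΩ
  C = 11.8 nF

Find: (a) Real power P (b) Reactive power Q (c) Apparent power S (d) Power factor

Step 1 — Angular frequency: ω = 2π·f = 2π·9530 = 5.988e+04 rad/s.
Step 2 — Component impedances:
  R: Z = R = 4830 Ω
  C: Z = 1/(jωC) = -j/(ω·C) = 0 - j1415 Ω
Step 3 — Series combination: Z_total = R + C = 4830 - j1415 Ω = 5033∠-16.3° Ω.
Step 4 — Source phasor: V = 5∠-30.0° V = 4.33 - j2.5 V.
Step 5 — Current: I = V / Z = 0.0009653 - j0.0002347 A = 0.0009934∠-13.7° A.
Step 6 — Complex power: S = V·I* = 0.004767 - j0.001397 VA.
Step 7 — Real power: P = Re(S) = 0.004767 W.
Step 8 — Reactive power: Q = Im(S) = -0.001397 VAR.
Step 9 — Apparent power: |S| = 0.004967 VA.
Step 10 — Power factor: PF = P/|S| = 0.9597 (leading).

(a) P = 0.004767 W  (b) Q = -0.001397 VAR  (c) S = 0.004967 VA  (d) PF = 0.9597 (leading)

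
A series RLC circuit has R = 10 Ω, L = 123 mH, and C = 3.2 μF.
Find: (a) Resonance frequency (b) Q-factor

Step 1 — Resonance condition Im(Z)=0 gives ω₀ = 1/√(LC).
Step 2 — ω₀ = 1/√(0.123·3.2e-06) = 1594 rad/s.
Step 3 — f₀ = ω₀/(2π) = 253.7 Hz.
Step 4 — Series Q: Q = ω₀L/R = 1594·0.123/10 = 19.61.

(a) f₀ = 253.7 Hz  (b) Q = 19.61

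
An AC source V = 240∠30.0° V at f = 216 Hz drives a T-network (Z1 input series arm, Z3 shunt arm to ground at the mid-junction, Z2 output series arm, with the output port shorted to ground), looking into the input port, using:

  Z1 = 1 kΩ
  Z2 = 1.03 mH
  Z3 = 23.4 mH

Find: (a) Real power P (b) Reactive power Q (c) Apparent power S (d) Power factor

Step 1 — Angular frequency: ω = 2π·f = 2π·216 = 1357 rad/s.
Step 2 — Component impedances:
  Z1: Z = R = 1000 Ω
  Z2: Z = jωL = j·1357·0.00103 = 0 + j1.398 Ω
  Z3: Z = jωL = j·1357·0.0234 = 0 + j31.76 Ω
Step 3 — With the output port shorted to ground, the output series arm Z2 runs from the junction to ground; the shunt arm Z3 also runs from the junction to ground. They appear in parallel: Z3 || Z2 = 0 + j1.339 Ω.
Step 4 — Series with input arm Z1: Z_in = Z1 + (Z3 || Z2) = 1000 + j1.339 Ω = 1000∠0.1° Ω.
Step 5 — Source phasor: V = 240∠30.0° V = 207.8 + j120 V.
Step 6 — Current: I = V / Z = 0.208 + j0.1197 A = 0.24∠29.9° A.
Step 7 — Complex power: S = V·I* = 57.6 + j0.07712 VA.
Step 8 — Real power: P = Re(S) = 57.6 W.
Step 9 — Reactive power: Q = Im(S) = 0.07712 VAR.
Step 10 — Apparent power: |S| = 57.6 VA.
Step 11 — Power factor: PF = P/|S| = 1 (lagging).

(a) P = 57.6 W  (b) Q = 0.07712 VAR  (c) S = 57.6 VA  (d) PF = 1 (lagging)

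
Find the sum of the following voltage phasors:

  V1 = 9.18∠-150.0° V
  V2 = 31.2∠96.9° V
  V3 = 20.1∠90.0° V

Step 1 — Convert each phasor to rectangular form:
  V1 = 9.18·(cos(-150.0°) + j·sin(-150.0°)) = -7.95 - j4.59 V
  V2 = 31.2·(cos(96.9°) + j·sin(96.9°)) = -3.748 + j30.97 V
  V3 = 20.1·(cos(90.0°) + j·sin(90.0°)) = 0 + j20.1 V
Step 2 — Sum components: V_total = -11.7 + j46.48 V.
Step 3 — Convert to polar: |V_total| = 47.93 V, ∠V_total = 104.1°.

V_total = 47.93∠104.1° V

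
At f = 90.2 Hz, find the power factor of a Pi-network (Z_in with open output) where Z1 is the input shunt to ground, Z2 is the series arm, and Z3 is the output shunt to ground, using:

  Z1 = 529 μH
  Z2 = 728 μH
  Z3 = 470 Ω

Step 1 — Angular frequency: ω = 2π·f = 2π·90.2 = 566.7 rad/s.
Step 2 — Component impedances:
  Z1: Z = jωL = j·566.7·0.000529 = 0 + j0.2998 Ω
  Z2: Z = jωL = j·566.7·0.000728 = 0 + j0.4126 Ω
  Z3: Z = R = 470 Ω
Step 3 — With open output, the series arm Z2 and the output shunt Z3 appear in series to ground: Z2 + Z3 = 470 + j0.4126 Ω.
Step 4 — Parallel with input shunt Z1: Z_in = Z1 || (Z2 + Z3) = 0.0001912 + j0.2998 Ω = 0.2998∠90.0° Ω.
Step 5 — Power factor: PF = cos(φ) = Re(Z)/|Z| = 0.00019124/0.29981 = 0.0006379.
Step 6 — Type: Im(Z) = 0.2998 ⇒ lagging (phase φ = 90.0°).

PF = 0.0006379 (lagging, φ = 90.0°)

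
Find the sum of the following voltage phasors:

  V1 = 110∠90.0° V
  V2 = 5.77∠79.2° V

Step 1 — Convert each phasor to rectangular form:
  V1 = 110·(cos(90.0°) + j·sin(90.0°)) = 0 + j110 V
  V2 = 5.77·(cos(79.2°) + j·sin(79.2°)) = 1.081 + j5.668 V
Step 2 — Sum components: V_total = 1.081 + j115.7 V.
Step 3 — Convert to polar: |V_total| = 115.7 V, ∠V_total = 89.5°.

V_total = 115.7∠89.5° V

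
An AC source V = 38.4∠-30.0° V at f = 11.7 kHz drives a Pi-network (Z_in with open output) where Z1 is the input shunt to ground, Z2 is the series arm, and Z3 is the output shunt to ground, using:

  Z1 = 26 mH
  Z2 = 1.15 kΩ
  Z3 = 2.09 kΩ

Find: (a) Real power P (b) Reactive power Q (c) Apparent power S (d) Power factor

Step 1 — Angular frequency: ω = 2π·f = 2π·1.17e+04 = 7.351e+04 rad/s.
Step 2 — Component impedances:
  Z1: Z = jωL = j·7.351e+04·0.026 = 0 + j1911 Ω
  Z2: Z = R = 1150 Ω
  Z3: Z = R = 2090 Ω
Step 3 — With open output, the series arm Z2 and the output shunt Z3 appear in series to ground: Z2 + Z3 = 3240 Ω.
Step 4 — Parallel with input shunt Z1: Z_in = Z1 || (Z2 + Z3) = 836.5 + j1418 Ω = 1646∠59.5° Ω.
Step 5 — Source phasor: V = 38.4∠-30.0° V = 33.26 - j19.2 V.
Step 6 — Current: I = V / Z = 0.0002187 - j0.02332 A = 0.02333∠-89.5° A.
Step 7 — Complex power: S = V·I* = 0.4551 + j0.7715 VA.
Step 8 — Real power: P = Re(S) = 0.4551 W.
Step 9 — Reactive power: Q = Im(S) = 0.7715 VAR.
Step 10 — Apparent power: |S| = 0.8957 VA.
Step 11 — Power factor: PF = P/|S| = 0.5081 (lagging).

(a) P = 0.4551 W  (b) Q = 0.7715 VAR  (c) S = 0.8957 VA  (d) PF = 0.5081 (lagging)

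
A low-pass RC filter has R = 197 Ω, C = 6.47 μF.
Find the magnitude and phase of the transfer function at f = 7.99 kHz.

Step 1 — Angular frequency: ω = 2π·7990 = 5.02e+04 rad/s.
Step 2 — Transfer function: H(jω) = 1/(1 + jωRC).
Step 3 — Denominator: 1 + jωRC = 1 + j·5.02e+04·197·6.47e-06 = 1 + j63.99.
Step 4 — H = 0.0002442 - j0.01562.
Step 5 — Magnitude: |H| = 0.01563 (-36.1 dB); phase: φ = -89.1°.

|H| = 0.01563 (-36.1 dB), φ = -89.1°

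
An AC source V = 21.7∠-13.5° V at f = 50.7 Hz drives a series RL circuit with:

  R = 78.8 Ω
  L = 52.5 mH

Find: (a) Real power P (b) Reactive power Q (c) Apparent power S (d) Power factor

Step 1 — Angular frequency: ω = 2π·f = 2π·50.7 = 318.6 rad/s.
Step 2 — Component impedances:
  R: Z = R = 78.8 Ω
  L: Z = jωL = j·318.6·0.0525 = 0 + j16.72 Ω
Step 3 — Series combination: Z_total = R + L = 78.8 + j16.72 Ω = 80.56∠12.0° Ω.
Step 4 — Source phasor: V = 21.7∠-13.5° V = 21.1 - j5.066 V.
Step 5 — Current: I = V / Z = 0.2432 - j0.1159 A = 0.2694∠-25.5° A.
Step 6 — Complex power: S = V·I* = 5.718 + j1.214 VA.
Step 7 — Real power: P = Re(S) = 5.718 W.
Step 8 — Reactive power: Q = Im(S) = 1.214 VAR.
Step 9 — Apparent power: |S| = 5.846 VA.
Step 10 — Power factor: PF = P/|S| = 0.9782 (lagging).

(a) P = 5.718 W  (b) Q = 1.214 VAR  (c) S = 5.846 VA  (d) PF = 0.9782 (lagging)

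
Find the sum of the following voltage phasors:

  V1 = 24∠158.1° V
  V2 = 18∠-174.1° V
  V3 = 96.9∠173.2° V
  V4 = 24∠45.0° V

Step 1 — Convert each phasor to rectangular form:
  V1 = 24·(cos(158.1°) + j·sin(158.1°)) = -22.27 + j8.952 V
  V2 = 18·(cos(-174.1°) + j·sin(-174.1°)) = -17.9 - j1.85 V
  V3 = 96.9·(cos(173.2°) + j·sin(173.2°)) = -96.22 + j11.47 V
  V4 = 24·(cos(45.0°) + j·sin(45.0°)) = 16.97 + j16.97 V
Step 2 — Sum components: V_total = -119.4 + j35.55 V.
Step 3 — Convert to polar: |V_total| = 124.6 V, ∠V_total = 163.4°.

V_total = 124.6∠163.4° V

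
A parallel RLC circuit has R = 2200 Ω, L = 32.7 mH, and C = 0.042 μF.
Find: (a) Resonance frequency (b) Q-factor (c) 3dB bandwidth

Step 1 — Resonance: ω₀ = 1/√(LC) = 1/√(0.0327·4.2e-08) = 2.698e+04 rad/s.
Step 2 — f₀ = ω₀/(2π) = 4295 Hz.
Step 3 — Parallel Q: Q = R/(ω₀L) = 2200/(2.698e+04·0.0327) = 2.493.
Step 4 — Bandwidth: Δω = ω₀/Q = 1.082e+04 rad/s; BW = Δω/(2π) = 1722 Hz.

(a) f₀ = 4295 Hz  (b) Q = 2.493  (c) BW = 1722 Hz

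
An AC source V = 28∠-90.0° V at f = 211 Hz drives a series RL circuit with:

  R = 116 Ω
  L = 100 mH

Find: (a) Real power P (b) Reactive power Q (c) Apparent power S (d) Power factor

Step 1 — Angular frequency: ω = 2π·f = 2π·211 = 1326 rad/s.
Step 2 — Component impedances:
  R: Z = R = 116 Ω
  L: Z = jωL = j·1326·0.1 = 0 + j132.6 Ω
Step 3 — Series combination: Z_total = R + L = 116 + j132.6 Ω = 176.2∠48.8° Ω.
Step 4 — Source phasor: V = 28∠-90.0° V = 0 - j28 V.
Step 5 — Current: I = V / Z = -0.1196 - j0.1047 A = 0.1589∠-138.8° A.
Step 6 — Complex power: S = V·I* = 2.931 + j3.349 VA.
Step 7 — Real power: P = Re(S) = 2.931 W.
Step 8 — Reactive power: Q = Im(S) = 3.349 VAR.
Step 9 — Apparent power: |S| = 4.451 VA.
Step 10 — Power factor: PF = P/|S| = 0.6585 (lagging).

(a) P = 2.931 W  (b) Q = 3.349 VAR  (c) S = 4.451 VA  (d) PF = 0.6585 (lagging)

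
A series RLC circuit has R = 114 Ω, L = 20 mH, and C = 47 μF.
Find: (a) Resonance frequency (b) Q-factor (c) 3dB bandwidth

Step 1 — Resonance condition Im(Z)=0 gives ω₀ = 1/√(LC).
Step 2 — ω₀ = 1/√(0.02·4.7e-05) = 1031 rad/s.
Step 3 — f₀ = ω₀/(2π) = 164.2 Hz.
Step 4 — Series Q: Q = ω₀L/R = 1031·0.02/114 = 0.181.
Step 5 — 3dB bandwidth: Δω = ω₀/Q = 5700 rad/s; BW = Δω/(2π) = 907.2 Hz.

(a) f₀ = 164.2 Hz  (b) Q = 0.181  (c) BW = 907.2 Hz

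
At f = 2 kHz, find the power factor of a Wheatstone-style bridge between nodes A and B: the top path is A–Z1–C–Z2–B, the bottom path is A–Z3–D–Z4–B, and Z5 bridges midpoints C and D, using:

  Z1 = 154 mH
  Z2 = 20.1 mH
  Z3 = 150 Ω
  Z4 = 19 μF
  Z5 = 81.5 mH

Step 1 — Angular frequency: ω = 2π·f = 2π·2000 = 1.257e+04 rad/s.
Step 2 — Component impedances:
  Z1: Z = jωL = j·1.257e+04·0.154 = 0 + j1935 Ω
  Z2: Z = jωL = j·1.257e+04·0.0201 = 0 + j252.6 Ω
  Z3: Z = R = 150 Ω
  Z4: Z = 1/(jωC) = -j/(ω·C) = 0 - j4.188 Ω
  Z5: Z = jωL = j·1.257e+04·0.0815 = 0 + j1024 Ω
Step 3 — Bridge requires nodal analysis (the Z5 bridge couples midpoints C and D, so the two paths cannot be reduced to a simple series/parallel combination). Setting node B to ground and injecting 1 A at node A, the 3-node admittance system at A, C, D solves to V_A = Z_AB = 149.7 + j6.312 Ω = 149.9∠2.4° Ω.
Step 4 — Power factor: PF = cos(φ) = Re(Z)/|Z| = 149.73/149.87 = 0.9991.
Step 5 — Type: Im(Z) = 6.312 ⇒ lagging (phase φ = 2.4°).

PF = 0.9991 (lagging, φ = 2.4°)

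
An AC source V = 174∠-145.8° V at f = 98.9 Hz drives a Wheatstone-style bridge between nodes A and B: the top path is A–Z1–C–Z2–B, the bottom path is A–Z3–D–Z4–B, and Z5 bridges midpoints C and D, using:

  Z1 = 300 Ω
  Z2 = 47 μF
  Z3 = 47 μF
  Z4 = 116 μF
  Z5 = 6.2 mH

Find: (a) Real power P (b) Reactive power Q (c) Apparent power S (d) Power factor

Step 1 — Angular frequency: ω = 2π·f = 2π·98.9 = 621.4 rad/s.
Step 2 — Component impedances:
  Z1: Z = R = 300 Ω
  Z2: Z = 1/(jωC) = -j/(ω·C) = 0 - j34.24 Ω
  Z3: Z = 1/(jωC) = -j/(ω·C) = 0 - j34.24 Ω
  Z4: Z = 1/(jωC) = -j/(ω·C) = 0 - j13.87 Ω
  Z5: Z = jωL = j·621.4·0.0062 = 0 + j3.853 Ω
Step 3 — Bridge requires nodal analysis (the Z5 bridge couples midpoints C and D, so the two paths cannot be reduced to a simple series/parallel combination). Setting node B to ground and injecting 1 A at node A, the 3-node admittance system at A, C, D solves to V_A = Z_AB = 3.601 - j43.4 Ω = 43.55∠-85.3° Ω.
Step 4 — Source phasor: V = 174∠-145.8° V = -143.9 - j97.8 V.
Step 5 — Current: I = V / Z = 1.965 - j3.479 A = 3.995∠-60.5° A.
Step 6 — Complex power: S = V·I* = 57.48 - j692.8 VA.
Step 7 — Real power: P = Re(S) = 57.48 W.
Step 8 — Reactive power: Q = Im(S) = -692.8 VAR.
Step 9 — Apparent power: |S| = 695.2 VA.
Step 10 — Power factor: PF = P/|S| = 0.08268 (leading).

(a) P = 57.48 W  (b) Q = -692.8 VAR  (c) S = 695.2 VA  (d) PF = 0.08268 (leading)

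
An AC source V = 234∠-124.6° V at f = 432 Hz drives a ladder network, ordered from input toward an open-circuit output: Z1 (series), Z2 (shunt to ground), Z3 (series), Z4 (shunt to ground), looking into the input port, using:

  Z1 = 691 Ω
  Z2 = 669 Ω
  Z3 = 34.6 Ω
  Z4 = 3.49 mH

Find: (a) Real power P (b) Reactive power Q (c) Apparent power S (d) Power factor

Step 1 — Angular frequency: ω = 2π·f = 2π·432 = 2714 rad/s.
Step 2 — Component impedances:
  Z1: Z = R = 691 Ω
  Z2: Z = R = 669 Ω
  Z3: Z = R = 34.6 Ω
  Z4: Z = jωL = j·2714·0.00349 = 0 + j9.473 Ω
Step 3 — Ladder network (open output): work backward from the far end, alternating series and parallel combinations. Z_in = 724 + j8.563 Ω = 724.1∠0.7° Ω.
Step 4 — Source phasor: V = 234∠-124.6° V = -132.9 - j192.6 V.
Step 5 — Current: I = V / Z = -0.1866 - j0.2638 A = 0.3232∠-125.3° A.
Step 6 — Complex power: S = V·I* = 75.62 + j0.8943 VA.
Step 7 — Real power: P = Re(S) = 75.62 W.
Step 8 — Reactive power: Q = Im(S) = 0.8943 VAR.
Step 9 — Apparent power: |S| = 75.62 VA.
Step 10 — Power factor: PF = P/|S| = 0.9999 (lagging).

(a) P = 75.62 W  (b) Q = 0.8943 VAR  (c) S = 75.62 VA  (d) PF = 0.9999 (lagging)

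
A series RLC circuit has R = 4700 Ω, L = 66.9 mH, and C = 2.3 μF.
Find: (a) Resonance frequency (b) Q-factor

Step 1 — Resonance condition Im(Z)=0 gives ω₀ = 1/√(LC).
Step 2 — ω₀ = 1/√(0.0669·2.3e-06) = 2549 rad/s.
Step 3 — f₀ = ω₀/(2π) = 405.7 Hz.
Step 4 — Series Q: Q = ω₀L/R = 2549·0.0669/4700 = 0.03629.

(a) f₀ = 405.7 Hz  (b) Q = 0.03629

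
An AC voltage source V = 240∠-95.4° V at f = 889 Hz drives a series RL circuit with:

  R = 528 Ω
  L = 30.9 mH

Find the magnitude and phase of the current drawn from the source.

Step 1 — Angular frequency: ω = 2π·f = 2π·889 = 5586 rad/s.
Step 2 — Component impedances:
  R: Z = R = 528 Ω
  L: Z = jωL = j·5586·0.0309 = 0 + j172.6 Ω
Step 3 — Series combination: Z_total = R + L = 528 + j172.6 Ω = 555.5∠18.1° Ω.
Step 4 — Source phasor: V = 240∠-95.4° V = -22.59 - j238.9 V.
Step 5 — Ohm's law: I = V / Z_total = (-22.59 - j238.9) / (528 + j172.6) = -0.1723 - j0.3962 A.
Step 6 — Convert to polar: |I| = 0.432 A, ∠I = -113.5°.

I = 0.432∠-113.5° A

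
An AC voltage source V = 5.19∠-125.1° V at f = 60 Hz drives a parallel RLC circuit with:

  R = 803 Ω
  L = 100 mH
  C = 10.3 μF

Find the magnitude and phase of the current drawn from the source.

Step 1 — Angular frequency: ω = 2π·f = 2π·60 = 377 rad/s.
Step 2 — Component impedances:
  R: Z = R = 803 Ω
  L: Z = jωL = j·377·0.1 = 0 + j37.7 Ω
  C: Z = 1/(jωC) = -j/(ω·C) = 0 - j257.5 Ω
Step 3 — Parallel combination: 1/Z_total = 1/R + 1/L + 1/C; Z_total = 2.422 + j44.03 Ω = 44.1∠86.9° Ω.
Step 4 — Source phasor: V = 5.19∠-125.1° V = -2.984 - j4.246 V.
Step 5 — Ohm's law: I = V / Z_total = (-2.984 - j4.246) / (2.422 + j44.03) = -0.09986 + j0.06228 A.
Step 6 — Convert to polar: |I| = 0.1177 A, ∠I = 148.0°.

I = 0.1177∠148.0° A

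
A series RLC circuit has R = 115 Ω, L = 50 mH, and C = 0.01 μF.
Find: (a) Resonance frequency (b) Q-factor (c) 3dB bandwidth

Step 1 — Resonance condition Im(Z)=0 gives ω₀ = 1/√(LC).
Step 2 — ω₀ = 1/√(0.05·1e-08) = 4.472e+04 rad/s.
Step 3 — f₀ = ω₀/(2π) = 7118 Hz.
Step 4 — Series Q: Q = ω₀L/R = 4.472e+04·0.05/115 = 19.44.
Step 5 — 3dB bandwidth: Δω = ω₀/Q = 2300 rad/s; BW = Δω/(2π) = 366.1 Hz.

(a) f₀ = 7118 Hz  (b) Q = 19.44  (c) BW = 366.1 Hz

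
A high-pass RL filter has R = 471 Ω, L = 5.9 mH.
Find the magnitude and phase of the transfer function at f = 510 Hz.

Step 1 — Angular frequency: ω = 2π·510 = 3204 rad/s.
Step 2 — Transfer function: H(jω) = jωL/(R + jωL).
Step 3 — Numerator jωL = j·18.91; denominator R + jωL = 471 + j18.91.
Step 4 — H = 0.001609 + j0.04008.
Step 5 — Magnitude: |H| = 0.04011 (-27.9 dB); phase: φ = 87.7°.

|H| = 0.04011 (-27.9 dB), φ = 87.7°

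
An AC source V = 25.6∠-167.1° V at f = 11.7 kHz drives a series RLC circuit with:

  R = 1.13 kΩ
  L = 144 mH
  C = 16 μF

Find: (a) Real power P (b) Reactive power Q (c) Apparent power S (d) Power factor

Step 1 — Angular frequency: ω = 2π·f = 2π·1.17e+04 = 7.351e+04 rad/s.
Step 2 — Component impedances:
  R: Z = R = 1130 Ω
  L: Z = jωL = j·7.351e+04·0.144 = 0 + j1.059e+04 Ω
  C: Z = 1/(jωC) = -j/(ω·C) = 0 - j0.8502 Ω
Step 3 — Series combination: Z_total = R + L + C = 1130 + j1.059e+04 Ω = 1.065e+04∠83.9° Ω.
Step 4 — Source phasor: V = 25.6∠-167.1° V = -24.95 - j5.715 V.
Step 5 — Current: I = V / Z = -0.0007827 + j0.002274 A = 0.002405∠109.0° A.
Step 6 — Complex power: S = V·I* = 0.006535 + j0.06122 VA.
Step 7 — Real power: P = Re(S) = 0.006535 W.
Step 8 — Reactive power: Q = Im(S) = 0.06122 VAR.
Step 9 — Apparent power: |S| = 0.06156 VA.
Step 10 — Power factor: PF = P/|S| = 0.1062 (lagging).

(a) P = 0.006535 W  (b) Q = 0.06122 VAR  (c) S = 0.06156 VA  (d) PF = 0.1062 (lagging)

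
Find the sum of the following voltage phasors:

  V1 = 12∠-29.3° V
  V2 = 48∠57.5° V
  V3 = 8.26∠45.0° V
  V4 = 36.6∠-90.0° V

Step 1 — Convert each phasor to rectangular form:
  V1 = 12·(cos(-29.3°) + j·sin(-29.3°)) = 10.46 - j5.873 V
  V2 = 48·(cos(57.5°) + j·sin(57.5°)) = 25.79 + j40.48 V
  V3 = 8.26·(cos(45.0°) + j·sin(45.0°)) = 5.841 + j5.841 V
  V4 = 36.6·(cos(-90.0°) + j·sin(-90.0°)) = 0 - j36.6 V
Step 2 — Sum components: V_total = 42.1 + j3.851 V.
Step 3 — Convert to polar: |V_total| = 42.27 V, ∠V_total = 5.2°.

V_total = 42.27∠5.2° V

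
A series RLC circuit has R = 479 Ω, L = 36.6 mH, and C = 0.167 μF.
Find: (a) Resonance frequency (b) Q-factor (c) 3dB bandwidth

Step 1 — Resonance condition Im(Z)=0 gives ω₀ = 1/√(LC).
Step 2 — ω₀ = 1/√(0.0366·1.67e-07) = 1.279e+04 rad/s.
Step 3 — f₀ = ω₀/(2π) = 2036 Hz.
Step 4 — Series Q: Q = ω₀L/R = 1.279e+04·0.0366/479 = 0.9773.
Step 5 — 3dB bandwidth: Δω = ω₀/Q = 1.309e+04 rad/s; BW = Δω/(2π) = 2083 Hz.

(a) f₀ = 2036 Hz  (b) Q = 0.9773  (c) BW = 2083 Hz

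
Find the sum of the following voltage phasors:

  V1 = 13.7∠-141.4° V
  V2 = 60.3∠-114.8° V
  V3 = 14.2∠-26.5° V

Step 1 — Convert each phasor to rectangular form:
  V1 = 13.7·(cos(-141.4°) + j·sin(-141.4°)) = -10.71 - j8.547 V
  V2 = 60.3·(cos(-114.8°) + j·sin(-114.8°)) = -25.29 - j54.74 V
  V3 = 14.2·(cos(-26.5°) + j·sin(-26.5°)) = 12.71 - j6.336 V
Step 2 — Sum components: V_total = -23.29 - j69.62 V.
Step 3 — Convert to polar: |V_total| = 73.41 V, ∠V_total = -108.5°.

V_total = 73.41∠-108.5° V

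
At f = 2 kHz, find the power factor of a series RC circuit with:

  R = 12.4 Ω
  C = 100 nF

Step 1 — Angular frequency: ω = 2π·f = 2π·2000 = 1.257e+04 rad/s.
Step 2 — Component impedances:
  R: Z = R = 12.4 Ω
  C: Z = 1/(jωC) = -j/(ω·C) = 0 - j795.8 Ω
Step 3 — Series combination: Z_total = R + C = 12.4 - j795.8 Ω = 795.9∠-89.1° Ω.
Step 4 — Power factor: PF = cos(φ) = Re(Z)/|Z| = 12.4/795.9 = 0.01558.
Step 5 — Type: Im(Z) = -795.8 ⇒ leading (phase φ = -89.1°).

PF = 0.01558 (leading, φ = -89.1°)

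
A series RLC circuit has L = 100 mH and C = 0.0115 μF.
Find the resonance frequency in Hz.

Step 1 — Resonance condition Im(Z)=0 gives ω₀ = 1/√(LC).
Step 2 — ω₀ = 1/√(0.1·1.15e-08) = 2.949e+04 rad/s.
Step 3 — f₀ = ω₀/(2π) = 4693 Hz.

f₀ = 4693 Hz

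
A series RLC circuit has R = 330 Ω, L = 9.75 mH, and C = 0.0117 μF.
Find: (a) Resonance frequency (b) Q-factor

Step 1 — Resonance condition Im(Z)=0 gives ω₀ = 1/√(LC).
Step 2 — ω₀ = 1/√(0.00975·1.17e-08) = 9.363e+04 rad/s.
Step 3 — f₀ = ω₀/(2π) = 1.49e+04 Hz.
Step 4 — Series Q: Q = ω₀L/R = 9.363e+04·0.00975/330 = 2.766.

(a) f₀ = 1.49e+04 Hz  (b) Q = 2.766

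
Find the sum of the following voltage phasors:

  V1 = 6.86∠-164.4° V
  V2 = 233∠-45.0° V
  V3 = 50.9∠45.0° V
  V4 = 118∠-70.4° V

Step 1 — Convert each phasor to rectangular form:
  V1 = 6.86·(cos(-164.4°) + j·sin(-164.4°)) = -6.607 - j1.845 V
  V2 = 233·(cos(-45.0°) + j·sin(-45.0°)) = 164.8 - j164.8 V
  V3 = 50.9·(cos(45.0°) + j·sin(45.0°)) = 35.99 + j35.99 V
  V4 = 118·(cos(-70.4°) + j·sin(-70.4°)) = 39.58 - j111.2 V
Step 2 — Sum components: V_total = 233.7 - j241.8 V.
Step 3 — Convert to polar: |V_total| = 336.3 V, ∠V_total = -46.0°.

V_total = 336.3∠-46.0° V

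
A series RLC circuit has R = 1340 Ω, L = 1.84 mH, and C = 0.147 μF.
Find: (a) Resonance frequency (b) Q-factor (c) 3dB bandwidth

Step 1 — Resonance condition Im(Z)=0 gives ω₀ = 1/√(LC).
Step 2 — ω₀ = 1/√(0.00184·1.47e-07) = 6.08e+04 rad/s.
Step 3 — f₀ = ω₀/(2π) = 9677 Hz.
Step 4 — Series Q: Q = ω₀L/R = 6.08e+04·0.00184/1340 = 0.08349.
Step 5 — 3dB bandwidth: Δω = ω₀/Q = 7.283e+05 rad/s; BW = Δω/(2π) = 1.159e+05 Hz.

(a) f₀ = 9677 Hz  (b) Q = 0.08349  (c) BW = 1.159e+05 Hz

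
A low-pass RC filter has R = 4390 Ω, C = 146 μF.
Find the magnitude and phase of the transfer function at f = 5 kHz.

Step 1 — Angular frequency: ω = 2π·5000 = 3.142e+04 rad/s.
Step 2 — Transfer function: H(jω) = 1/(1 + jωRC).
Step 3 — Denominator: 1 + jωRC = 1 + j·3.142e+04·4390·0.000146 = 1 + j2.014e+04.
Step 4 — H = 2.466e-09 - j4.966e-05.
Step 5 — Magnitude: |H| = 4.966e-05 (-86.1 dB); phase: φ = -90.0°.

|H| = 4.966e-05 (-86.1 dB), φ = -90.0°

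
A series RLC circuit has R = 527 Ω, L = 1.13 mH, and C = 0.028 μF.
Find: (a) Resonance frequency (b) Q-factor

Step 1 — Resonance condition Im(Z)=0 gives ω₀ = 1/√(LC).
Step 2 — ω₀ = 1/√(0.00113·2.8e-08) = 1.778e+05 rad/s.
Step 3 — f₀ = ω₀/(2π) = 2.829e+04 Hz.
Step 4 — Series Q: Q = ω₀L/R = 1.778e+05·0.00113/527 = 0.3812.

(a) f₀ = 2.829e+04 Hz  (b) Q = 0.3812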